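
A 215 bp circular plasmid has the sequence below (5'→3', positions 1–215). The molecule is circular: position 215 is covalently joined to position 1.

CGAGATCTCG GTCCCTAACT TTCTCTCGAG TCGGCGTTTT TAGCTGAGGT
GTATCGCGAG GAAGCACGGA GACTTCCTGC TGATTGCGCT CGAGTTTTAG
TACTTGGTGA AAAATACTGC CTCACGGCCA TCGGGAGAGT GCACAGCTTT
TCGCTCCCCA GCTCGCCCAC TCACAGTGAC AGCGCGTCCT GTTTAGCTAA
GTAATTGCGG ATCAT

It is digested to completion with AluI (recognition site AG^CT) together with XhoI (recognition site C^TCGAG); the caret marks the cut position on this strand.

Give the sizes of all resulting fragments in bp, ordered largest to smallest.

57, 46, 44, 35, 18, 15 bp

AluI sites (AGCT) start at positions 42, 145, 160, 195.
AluI cuts after base 2 of each site, so after positions 43, 146, 161, 196.
XhoI sites (CTCGAG) start at positions 25, 89.
XhoI cuts after the first base of each site, so after positions 25, 89.
Combined cut positions: 25, 43, 89, 146, 161, 196.
Circular molecule, 6 cuts → 6 fragments:
  26–43 → 18 bp
  44–89 → 46 bp
  90–146 → 57 bp
  147–161 → 15 bp
  162–196 → 35 bp
  197–215 then 1–25 → 19 + 25 = 44 bp
Sorted largest to smallest: 57, 46, 44, 35, 18, 15 bp.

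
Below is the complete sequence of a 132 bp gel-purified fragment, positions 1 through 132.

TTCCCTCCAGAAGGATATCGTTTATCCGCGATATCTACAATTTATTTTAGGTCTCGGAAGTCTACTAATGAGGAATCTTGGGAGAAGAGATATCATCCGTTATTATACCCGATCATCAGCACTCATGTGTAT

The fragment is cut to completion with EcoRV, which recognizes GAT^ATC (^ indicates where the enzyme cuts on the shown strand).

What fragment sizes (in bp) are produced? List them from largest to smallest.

59, 41, 16, 16 bp

EcoRV sites (GATATC) start at positions 14, 30, 89.
EcoRV cuts after base 3 of each site, so after positions 16, 32, 91.
Linear molecule, 3 cuts → 4 fragments:
  1–16 → 16 bp
  17–32 → 16 bp
  33–91 → 59 bp
  92–132 → 41 bp
Sorted largest to smallest: 59, 41, 16, 16 bp.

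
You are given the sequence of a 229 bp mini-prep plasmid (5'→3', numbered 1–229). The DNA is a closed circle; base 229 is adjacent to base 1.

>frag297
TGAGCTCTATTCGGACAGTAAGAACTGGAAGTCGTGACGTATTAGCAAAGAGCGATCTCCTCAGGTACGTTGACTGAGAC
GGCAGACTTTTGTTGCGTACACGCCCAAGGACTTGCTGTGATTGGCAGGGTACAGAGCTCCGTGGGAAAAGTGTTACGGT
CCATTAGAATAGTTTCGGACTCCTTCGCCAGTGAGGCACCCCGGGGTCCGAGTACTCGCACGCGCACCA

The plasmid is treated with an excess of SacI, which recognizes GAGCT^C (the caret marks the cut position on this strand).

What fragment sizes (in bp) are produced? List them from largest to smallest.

SacI sites (GAGCTC) start at positions 2, 135.
SacI cuts after base 5 of each site (before the last base), so after positions 6, 139.
Circular molecule, 2 cuts → 2 fragments:
  7–139 → 133 bp
  140–229 then 1–6 → 90 + 6 = 96 bp
Sorted largest to smallest: 133, 96 bp.

133, 96 bp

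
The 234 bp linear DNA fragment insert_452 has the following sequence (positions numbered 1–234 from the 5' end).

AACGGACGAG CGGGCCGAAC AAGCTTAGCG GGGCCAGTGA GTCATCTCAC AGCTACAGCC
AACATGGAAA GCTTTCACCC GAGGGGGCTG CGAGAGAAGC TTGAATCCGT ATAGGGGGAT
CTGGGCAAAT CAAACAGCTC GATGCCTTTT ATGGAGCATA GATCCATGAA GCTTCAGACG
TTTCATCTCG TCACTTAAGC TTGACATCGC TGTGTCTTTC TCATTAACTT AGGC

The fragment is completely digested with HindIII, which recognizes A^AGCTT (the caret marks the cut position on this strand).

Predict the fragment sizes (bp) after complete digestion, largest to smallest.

HindIII sites (AAGCTT) start at positions 21, 69, 97, 169, 197.
HindIII cuts after the first base of each site, so after positions 21, 69, 97, 169, 197.
Linear molecule, 5 cuts → 6 fragments:
  1–21 → 21 bp
  22–69 → 48 bp
  70–97 → 28 bp
  98–169 → 72 bp
  170–197 → 28 bp
  198–234 → 37 bp
Sorted largest to smallest: 72, 48, 37, 28, 28, 21 bp.

72, 48, 37, 28, 28, 21 bp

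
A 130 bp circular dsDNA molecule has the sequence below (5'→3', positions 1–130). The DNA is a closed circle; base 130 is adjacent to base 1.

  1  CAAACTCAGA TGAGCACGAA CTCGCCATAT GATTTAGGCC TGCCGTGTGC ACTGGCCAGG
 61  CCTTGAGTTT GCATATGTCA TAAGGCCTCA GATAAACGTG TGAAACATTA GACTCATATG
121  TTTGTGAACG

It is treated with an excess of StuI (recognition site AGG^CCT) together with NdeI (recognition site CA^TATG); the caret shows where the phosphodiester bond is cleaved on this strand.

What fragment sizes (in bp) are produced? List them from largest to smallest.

StuI sites (AGGCCT) start at positions 36, 58, 83.
StuI cuts after base 3 of each site, so after positions 38, 60, 85.
NdeI sites (CATATG) start at positions 26, 72, 115.
NdeI cuts after base 2 of each site, so after positions 27, 73, 116.
Combined cut positions: 27, 38, 60, 73, 85, 116.
Circular molecule, 6 cuts → 6 fragments:
  28–38 → 11 bp
  39–60 → 22 bp
  61–73 → 13 bp
  74–85 → 12 bp
  86–116 → 31 bp
  117–130 then 1–27 → 14 + 27 = 41 bp
Sorted largest to smallest: 41, 31, 22, 13, 12, 11 bp.

41, 31, 22, 13, 12, 11 bp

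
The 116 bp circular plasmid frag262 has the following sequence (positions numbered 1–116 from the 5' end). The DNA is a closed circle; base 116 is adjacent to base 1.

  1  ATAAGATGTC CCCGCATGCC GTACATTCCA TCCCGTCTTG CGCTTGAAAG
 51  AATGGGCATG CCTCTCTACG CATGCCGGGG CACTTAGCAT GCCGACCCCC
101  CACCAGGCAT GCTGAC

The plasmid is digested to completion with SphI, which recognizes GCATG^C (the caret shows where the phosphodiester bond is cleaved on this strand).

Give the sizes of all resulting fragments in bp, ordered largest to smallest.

SphI sites (GCATGC) start at positions 14, 56, 70, 87, 107.
SphI cuts after base 5 of each site (before the last base), so after positions 18, 60, 74, 91, 111.
Circular molecule, 5 cuts → 5 fragments:
  19–60 → 42 bp
  61–74 → 14 bp
  75–91 → 17 bp
  92–111 → 20 bp
  112–116 then 1–18 → 5 + 18 = 23 bp
Sorted largest to smallest: 42, 23, 20, 17, 14 bp.

42, 23, 20, 17, 14 bp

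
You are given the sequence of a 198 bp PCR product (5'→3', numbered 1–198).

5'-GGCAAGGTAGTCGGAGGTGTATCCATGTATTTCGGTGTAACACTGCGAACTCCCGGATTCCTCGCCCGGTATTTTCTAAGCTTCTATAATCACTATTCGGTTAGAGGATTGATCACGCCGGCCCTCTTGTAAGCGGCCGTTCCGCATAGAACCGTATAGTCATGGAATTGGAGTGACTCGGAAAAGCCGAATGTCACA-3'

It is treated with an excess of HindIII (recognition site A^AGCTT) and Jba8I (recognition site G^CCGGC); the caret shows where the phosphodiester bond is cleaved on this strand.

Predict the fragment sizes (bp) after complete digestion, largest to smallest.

81, 78, 39 bp

The HindIII site (AAGCTT) starts at position 78.
HindIII cuts after the first base of each site, so after position 78.
The Jba8I site (GCCGGC) starts at position 117.
Jba8I cuts after the first base of each site, so after position 117.
Combined cut positions: 78, 117.
Linear molecule, 2 cuts → 3 fragments:
  1–78 → 78 bp
  79–117 → 39 bp
  118–198 → 81 bp
Sorted largest to smallest: 81, 78, 39 bp.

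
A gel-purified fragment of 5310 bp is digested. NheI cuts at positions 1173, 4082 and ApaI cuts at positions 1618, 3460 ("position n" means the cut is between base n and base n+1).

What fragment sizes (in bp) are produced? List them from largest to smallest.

1842, 1228, 1173, 622, 445 bp

Combined cut positions (sorted): 1173, 1618, 3460, 4082.
Linear molecule, 4 cuts → 5 fragments:
  1173 − 0 = 1173 bp
  1618 − 1173 = 445 bp
  3460 − 1618 = 1842 bp
  4082 − 3460 = 622 bp
  5310 − 4082 = 1228 bp
Sorted largest to smallest: 1842, 1228, 1173, 622, 445 bp.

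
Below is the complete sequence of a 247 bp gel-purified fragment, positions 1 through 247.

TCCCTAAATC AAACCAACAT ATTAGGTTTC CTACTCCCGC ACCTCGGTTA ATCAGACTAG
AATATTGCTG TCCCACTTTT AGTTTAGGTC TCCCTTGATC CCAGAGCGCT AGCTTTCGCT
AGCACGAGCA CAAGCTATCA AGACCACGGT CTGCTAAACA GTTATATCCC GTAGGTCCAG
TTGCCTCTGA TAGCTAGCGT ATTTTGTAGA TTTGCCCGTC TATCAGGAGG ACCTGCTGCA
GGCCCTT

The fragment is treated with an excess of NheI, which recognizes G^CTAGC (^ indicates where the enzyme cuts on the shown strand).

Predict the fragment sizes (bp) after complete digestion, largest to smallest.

108, 75, 54, 10 bp

NheI sites (GCTAGC) start at positions 108, 118, 193.
NheI cuts after the first base of each site, so after positions 108, 118, 193.
Linear molecule, 3 cuts → 4 fragments:
  1–108 → 108 bp
  109–118 → 10 bp
  119–193 → 75 bp
  194–247 → 54 bp
Sorted largest to smallest: 108, 75, 54, 10 bp.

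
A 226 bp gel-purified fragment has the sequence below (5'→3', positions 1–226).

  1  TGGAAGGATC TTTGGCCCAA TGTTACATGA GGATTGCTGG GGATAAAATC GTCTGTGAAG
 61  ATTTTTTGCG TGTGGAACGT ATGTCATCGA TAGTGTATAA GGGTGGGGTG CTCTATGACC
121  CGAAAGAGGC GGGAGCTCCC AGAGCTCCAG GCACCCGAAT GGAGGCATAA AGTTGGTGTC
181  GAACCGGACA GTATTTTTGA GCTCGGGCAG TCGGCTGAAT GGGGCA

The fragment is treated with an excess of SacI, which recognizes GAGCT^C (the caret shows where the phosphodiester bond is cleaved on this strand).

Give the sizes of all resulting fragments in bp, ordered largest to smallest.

137, 57, 23, 9 bp

SacI sites (GAGCTC) start at positions 133, 142, 199.
SacI cuts after base 5 of each site (before the last base), so after positions 137, 146, 203.
Linear molecule, 3 cuts → 4 fragments:
  1–137 → 137 bp
  138–146 → 9 bp
  147–203 → 57 bp
  204–226 → 23 bp
Sorted largest to smallest: 137, 57, 23, 9 bp.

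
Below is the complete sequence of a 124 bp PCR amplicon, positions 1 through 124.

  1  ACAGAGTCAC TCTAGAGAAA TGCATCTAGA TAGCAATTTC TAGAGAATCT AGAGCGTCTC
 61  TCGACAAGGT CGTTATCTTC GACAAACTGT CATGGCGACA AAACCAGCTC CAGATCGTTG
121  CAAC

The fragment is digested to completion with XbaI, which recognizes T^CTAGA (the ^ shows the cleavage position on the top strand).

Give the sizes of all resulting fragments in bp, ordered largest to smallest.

XbaI sites (TCTAGA) start at positions 11, 25, 39, 48.
XbaI cuts after the first base of each site, so after positions 11, 25, 39, 48.
Linear molecule, 4 cuts → 5 fragments:
  1–11 → 11 bp
  12–25 → 14 bp
  26–39 → 14 bp
  40–48 → 9 bp
  49–124 → 76 bp
Sorted largest to smallest: 76, 14, 14, 11, 9 bp.

76, 14, 14, 11, 9 bp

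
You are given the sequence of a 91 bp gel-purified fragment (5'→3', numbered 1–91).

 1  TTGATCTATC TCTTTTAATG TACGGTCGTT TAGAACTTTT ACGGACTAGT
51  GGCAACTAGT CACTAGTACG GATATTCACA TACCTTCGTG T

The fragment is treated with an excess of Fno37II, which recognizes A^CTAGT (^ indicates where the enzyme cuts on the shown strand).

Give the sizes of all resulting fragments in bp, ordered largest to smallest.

45, 29, 10, 7 bp

Fno37II sites (ACTAGT) start at positions 45, 55, 62.
Fno37II cuts after the first base of each site, so after positions 45, 55, 62.
Linear molecule, 3 cuts → 4 fragments:
  1–45 → 45 bp
  46–55 → 10 bp
  56–62 → 7 bp
  63–91 → 29 bp
Sorted largest to smallest: 45, 29, 10, 7 bp.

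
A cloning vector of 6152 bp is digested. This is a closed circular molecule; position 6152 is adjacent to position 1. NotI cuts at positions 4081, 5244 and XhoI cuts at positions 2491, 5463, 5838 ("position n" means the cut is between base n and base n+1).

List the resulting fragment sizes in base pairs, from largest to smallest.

Combined cut positions (sorted): 2491, 4081, 5244, 5463, 5838.
Circular molecule, 5 cuts → 5 fragments:
  4081 − 2491 = 1590 bp
  5244 − 4081 = 1163 bp
  5463 − 5244 = 219 bp
  5838 − 5463 = 375 bp
  wrap: 6152 − 5838 + 2491 = 2805 bp
Sorted largest to smallest: 2805, 1590, 1163, 375, 219 bp.

2805, 1590, 1163, 375, 219 bp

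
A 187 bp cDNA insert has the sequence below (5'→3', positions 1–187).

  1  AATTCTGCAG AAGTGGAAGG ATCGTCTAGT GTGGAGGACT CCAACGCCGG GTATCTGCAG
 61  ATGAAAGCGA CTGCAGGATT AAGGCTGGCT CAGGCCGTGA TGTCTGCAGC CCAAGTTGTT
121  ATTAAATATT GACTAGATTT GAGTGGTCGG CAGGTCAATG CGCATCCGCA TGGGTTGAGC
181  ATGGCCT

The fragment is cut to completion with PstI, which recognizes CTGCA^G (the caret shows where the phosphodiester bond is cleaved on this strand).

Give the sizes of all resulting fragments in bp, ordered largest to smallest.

PstI sites (CTGCAG) start at positions 5, 55, 71, 104.
PstI cuts after base 5 of each site (before the last base), so after positions 9, 59, 75, 108.
Linear molecule, 4 cuts → 5 fragments:
  1–9 → 9 bp
  10–59 → 50 bp
  60–75 → 16 bp
  76–108 → 33 bp
  109–187 → 79 bp
Sorted largest to smallest: 79, 50, 33, 16, 9 bp.

79, 50, 33, 16, 9 bp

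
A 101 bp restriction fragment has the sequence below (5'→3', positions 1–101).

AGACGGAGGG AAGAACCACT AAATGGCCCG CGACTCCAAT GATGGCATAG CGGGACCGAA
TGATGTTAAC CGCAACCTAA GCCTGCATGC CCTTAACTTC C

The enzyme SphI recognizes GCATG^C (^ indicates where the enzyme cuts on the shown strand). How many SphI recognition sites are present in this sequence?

1

GCATGC occurs starting at position 85.
SphI cuts at 1 site.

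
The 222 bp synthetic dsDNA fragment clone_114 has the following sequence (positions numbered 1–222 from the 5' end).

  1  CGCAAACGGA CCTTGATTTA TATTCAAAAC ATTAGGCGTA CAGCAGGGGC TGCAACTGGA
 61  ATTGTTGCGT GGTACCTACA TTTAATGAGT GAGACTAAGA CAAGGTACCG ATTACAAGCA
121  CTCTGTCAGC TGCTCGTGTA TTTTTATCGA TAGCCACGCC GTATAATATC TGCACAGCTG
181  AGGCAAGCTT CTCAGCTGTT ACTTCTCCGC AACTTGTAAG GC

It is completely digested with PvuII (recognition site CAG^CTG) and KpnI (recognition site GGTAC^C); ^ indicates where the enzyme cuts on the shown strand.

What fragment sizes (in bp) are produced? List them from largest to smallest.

75, 48, 33, 27, 21, 18 bp

PvuII sites (CAGCTG) start at positions 127, 175, 193.
PvuII cuts after base 3 of each site, so after positions 129, 177, 195.
KpnI sites (GGTACC) start at positions 71, 104.
KpnI cuts after base 5 of each site (before the last base), so after positions 75, 108.
Combined cut positions: 75, 108, 129, 177, 195.
Linear molecule, 5 cuts → 6 fragments:
  1–75 → 75 bp
  76–108 → 33 bp
  109–129 → 21 bp
  130–177 → 48 bp
  178–195 → 18 bp
  196–222 → 27 bp
Sorted largest to smallest: 75, 48, 33, 27, 21, 18 bp.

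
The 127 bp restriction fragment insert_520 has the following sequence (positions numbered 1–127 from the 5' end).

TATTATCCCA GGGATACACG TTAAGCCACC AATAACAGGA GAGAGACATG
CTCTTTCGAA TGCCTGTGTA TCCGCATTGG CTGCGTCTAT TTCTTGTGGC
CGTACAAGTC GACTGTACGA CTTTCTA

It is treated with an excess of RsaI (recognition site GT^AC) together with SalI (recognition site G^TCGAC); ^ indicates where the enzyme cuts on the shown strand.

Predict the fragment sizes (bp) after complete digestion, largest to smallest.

RsaI sites (GTAC) start at positions 102, 115.
RsaI cuts after base 2 of each site, so after positions 103, 116.
The SalI site (GTCGAC) starts at position 108.
SalI cuts after the first base of each site, so after position 108.
Combined cut positions: 103, 108, 116.
Linear molecule, 3 cuts → 4 fragments:
  1–103 → 103 bp
  104–108 → 5 bp
  109–116 → 8 bp
  117–127 → 11 bp
Sorted largest to smallest: 103, 11, 8, 5 bp.

103, 11, 8, 5 bp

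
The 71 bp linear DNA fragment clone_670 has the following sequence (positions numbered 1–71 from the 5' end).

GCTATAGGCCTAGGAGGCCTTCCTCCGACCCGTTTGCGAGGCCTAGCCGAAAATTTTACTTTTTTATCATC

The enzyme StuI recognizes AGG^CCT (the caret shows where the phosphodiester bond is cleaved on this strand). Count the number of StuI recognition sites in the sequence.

AGGCCT occurs starting at positions 6, 15, 39.
StuI cuts at 3 sites.

3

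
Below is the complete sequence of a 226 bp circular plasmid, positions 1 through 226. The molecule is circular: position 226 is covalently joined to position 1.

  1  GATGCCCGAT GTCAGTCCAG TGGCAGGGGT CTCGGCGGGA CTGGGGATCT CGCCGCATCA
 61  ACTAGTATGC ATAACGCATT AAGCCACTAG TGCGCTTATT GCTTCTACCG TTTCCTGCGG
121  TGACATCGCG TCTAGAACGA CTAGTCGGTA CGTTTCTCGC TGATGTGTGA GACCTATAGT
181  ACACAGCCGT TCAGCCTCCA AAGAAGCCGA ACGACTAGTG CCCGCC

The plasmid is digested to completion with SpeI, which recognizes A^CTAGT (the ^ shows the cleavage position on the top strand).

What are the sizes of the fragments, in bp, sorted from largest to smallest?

74, 73, 54, 25 bp

SpeI sites (ACTAGT) start at positions 61, 86, 140, 214.
SpeI cuts after the first base of each site, so after positions 61, 86, 140, 214.
Circular molecule, 4 cuts → 4 fragments:
  62–86 → 25 bp
  87–140 → 54 bp
  141–214 → 74 bp
  215–226 then 1–61 → 12 + 61 = 73 bp
Sorted largest to smallest: 74, 73, 54, 25 bp.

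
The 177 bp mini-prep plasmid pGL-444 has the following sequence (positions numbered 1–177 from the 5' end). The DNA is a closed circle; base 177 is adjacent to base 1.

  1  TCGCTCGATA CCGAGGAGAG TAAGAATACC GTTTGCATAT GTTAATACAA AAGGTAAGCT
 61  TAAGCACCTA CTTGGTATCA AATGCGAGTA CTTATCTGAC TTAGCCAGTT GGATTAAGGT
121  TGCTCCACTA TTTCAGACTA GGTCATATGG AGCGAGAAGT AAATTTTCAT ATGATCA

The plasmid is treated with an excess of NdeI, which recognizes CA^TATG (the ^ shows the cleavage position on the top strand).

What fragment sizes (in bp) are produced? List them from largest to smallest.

NdeI sites (CATATG) start at positions 36, 144, 168.
NdeI cuts after base 2 of each site, so after positions 37, 145, 169.
Circular molecule, 3 cuts → 3 fragments:
  38–145 → 108 bp
  146–169 → 24 bp
  170–177 then 1–37 → 8 + 37 = 45 bp
Sorted largest to smallest: 108, 45, 24 bp.

108, 45, 24 bp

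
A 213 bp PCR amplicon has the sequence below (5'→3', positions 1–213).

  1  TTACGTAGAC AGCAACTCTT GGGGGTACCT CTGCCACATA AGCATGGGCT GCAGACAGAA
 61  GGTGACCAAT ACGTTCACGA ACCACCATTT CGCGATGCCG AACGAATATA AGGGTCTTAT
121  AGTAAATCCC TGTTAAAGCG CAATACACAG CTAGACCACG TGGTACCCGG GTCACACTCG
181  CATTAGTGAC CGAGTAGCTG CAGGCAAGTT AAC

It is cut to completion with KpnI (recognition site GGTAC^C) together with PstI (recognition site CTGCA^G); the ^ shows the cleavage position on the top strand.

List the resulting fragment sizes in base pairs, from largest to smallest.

KpnI sites (GGTACC) start at positions 24, 162.
KpnI cuts after base 5 of each site (before the last base), so after positions 28, 166.
PstI sites (CTGCAG) start at positions 49, 198.
PstI cuts after base 5 of each site (before the last base), so after positions 53, 202.
Combined cut positions: 28, 53, 166, 202.
Linear molecule, 4 cuts → 5 fragments:
  1–28 → 28 bp
  29–53 → 25 bp
  54–166 → 113 bp
  167–202 → 36 bp
  203–213 → 11 bp
Sorted largest to smallest: 113, 36, 28, 25, 11 bp.

113, 36, 28, 25, 11 bp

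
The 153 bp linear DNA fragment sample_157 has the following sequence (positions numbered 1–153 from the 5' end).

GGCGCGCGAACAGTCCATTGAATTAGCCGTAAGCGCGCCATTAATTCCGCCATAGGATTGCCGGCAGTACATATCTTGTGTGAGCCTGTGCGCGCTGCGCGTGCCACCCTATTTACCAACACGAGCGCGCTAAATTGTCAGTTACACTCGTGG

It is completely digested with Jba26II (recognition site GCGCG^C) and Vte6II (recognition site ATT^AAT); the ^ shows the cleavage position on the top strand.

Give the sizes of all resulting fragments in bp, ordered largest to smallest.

52, 35, 31, 24, 6, 5 bp

Jba26II sites (GCGCGC) start at positions 2, 33, 90, 125.
Jba26II cuts after base 5 of each site (before the last base), so after positions 6, 37, 94, 129.
The Vte6II site (ATTAAT) starts at position 40.
Vte6II cuts after base 3 of each site, so after position 42.
Combined cut positions: 6, 37, 42, 94, 129.
Linear molecule, 5 cuts → 6 fragments:
  1–6 → 6 bp
  7–37 → 31 bp
  38–42 → 5 bp
  43–94 → 52 bp
  95–129 → 35 bp
  130–153 → 24 bp
Sorted largest to smallest: 52, 35, 31, 24, 6, 5 bp.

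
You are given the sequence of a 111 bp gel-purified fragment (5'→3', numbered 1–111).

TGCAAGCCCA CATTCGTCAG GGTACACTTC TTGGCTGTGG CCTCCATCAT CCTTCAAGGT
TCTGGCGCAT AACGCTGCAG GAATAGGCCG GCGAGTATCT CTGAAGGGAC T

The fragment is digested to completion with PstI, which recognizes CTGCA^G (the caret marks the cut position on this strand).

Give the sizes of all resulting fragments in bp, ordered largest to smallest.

79, 32 bp

The PstI site (CTGCAG) starts at position 75.
PstI cuts after base 5 of each site (before the last base), so after position 79.
Linear molecule, 1 cut → 2 fragments:
  1–79 → 79 bp
  80–111 → 32 bp
Sorted largest to smallest: 79, 32 bp.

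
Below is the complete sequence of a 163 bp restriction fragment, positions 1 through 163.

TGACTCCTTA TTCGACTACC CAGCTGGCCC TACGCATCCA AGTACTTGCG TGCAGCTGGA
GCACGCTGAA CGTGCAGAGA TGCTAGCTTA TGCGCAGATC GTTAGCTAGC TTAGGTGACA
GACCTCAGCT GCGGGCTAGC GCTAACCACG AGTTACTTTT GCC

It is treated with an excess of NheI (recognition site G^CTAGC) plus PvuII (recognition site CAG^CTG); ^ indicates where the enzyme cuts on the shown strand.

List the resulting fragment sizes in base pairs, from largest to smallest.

32, 28, 27, 23, 23, 23, 7 bp

NheI sites (GCTAGC) start at positions 82, 105, 135.
NheI cuts after the first base of each site, so after positions 82, 105, 135.
PvuII sites (CAGCTG) start at positions 21, 53, 126.
PvuII cuts after base 3 of each site, so after positions 23, 55, 128.
Combined cut positions: 23, 55, 82, 105, 128, 135.
Linear molecule, 6 cuts → 7 fragments:
  1–23 → 23 bp
  24–55 → 32 bp
  56–82 → 27 bp
  83–105 → 23 bp
  106–128 → 23 bp
  129–135 → 7 bp
  136–163 → 28 bp
Sorted largest to smallest: 32, 28, 27, 23, 23, 23, 7 bp.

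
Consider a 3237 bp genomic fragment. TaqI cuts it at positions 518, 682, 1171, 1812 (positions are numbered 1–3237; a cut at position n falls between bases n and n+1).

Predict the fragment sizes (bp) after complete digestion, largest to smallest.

Linear molecule, 4 cuts → 5 fragments:
  518 − 0 = 518 bp
  682 − 518 = 164 bp
  1171 − 682 = 489 bp
  1812 − 1171 = 641 bp
  3237 − 1812 = 1425 bp
Sorted largest to smallest: 1425, 641, 518, 489, 164 bp.

1425, 641, 518, 489, 164 bp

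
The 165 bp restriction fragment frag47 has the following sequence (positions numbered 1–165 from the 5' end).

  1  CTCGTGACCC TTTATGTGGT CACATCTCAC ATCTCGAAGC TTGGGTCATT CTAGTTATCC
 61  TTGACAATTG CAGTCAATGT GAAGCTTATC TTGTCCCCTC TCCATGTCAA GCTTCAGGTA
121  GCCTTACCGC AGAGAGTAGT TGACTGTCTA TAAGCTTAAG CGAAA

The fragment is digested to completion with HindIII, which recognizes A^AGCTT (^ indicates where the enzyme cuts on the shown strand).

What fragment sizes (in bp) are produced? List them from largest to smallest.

HindIII sites (AAGCTT) start at positions 37, 82, 109, 152.
HindIII cuts after the first base of each site, so after positions 37, 82, 109, 152.
Linear molecule, 4 cuts → 5 fragments:
  1–37 → 37 bp
  38–82 → 45 bp
  83–109 → 27 bp
  110–152 → 43 bp
  153–165 → 13 bp
Sorted largest to smallest: 45, 43, 37, 27, 13 bp.

45, 43, 37, 27, 13 bp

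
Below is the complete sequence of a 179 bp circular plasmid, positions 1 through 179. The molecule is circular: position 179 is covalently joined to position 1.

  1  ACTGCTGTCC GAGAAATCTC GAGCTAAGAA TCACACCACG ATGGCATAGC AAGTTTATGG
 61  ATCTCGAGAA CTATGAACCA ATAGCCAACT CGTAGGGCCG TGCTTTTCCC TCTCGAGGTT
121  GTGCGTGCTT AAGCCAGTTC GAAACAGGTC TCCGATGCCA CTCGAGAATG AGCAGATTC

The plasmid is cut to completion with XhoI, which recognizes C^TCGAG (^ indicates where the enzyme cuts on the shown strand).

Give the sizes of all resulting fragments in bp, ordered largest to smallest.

XhoI sites (CTCGAG) start at positions 18, 63, 112, 161.
XhoI cuts after the first base of each site, so after positions 18, 63, 112, 161.
Circular molecule, 4 cuts → 4 fragments:
  19–63 → 45 bp
  64–112 → 49 bp
  113–161 → 49 bp
  162–179 then 1–18 → 18 + 18 = 36 bp
Sorted largest to smallest: 49, 49, 45, 36 bp.

49, 49, 45, 36 bp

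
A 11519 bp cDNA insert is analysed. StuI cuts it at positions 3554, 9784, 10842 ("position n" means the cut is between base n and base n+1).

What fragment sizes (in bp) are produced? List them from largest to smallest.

Linear molecule, 3 cuts → 4 fragments:
  3554 − 0 = 3554 bp
  9784 − 3554 = 6230 bp
  10842 − 9784 = 1058 bp
  11519 − 10842 = 677 bp
Sorted largest to smallest: 6230, 3554, 1058, 677 bp.

6230, 3554, 1058, 677 bp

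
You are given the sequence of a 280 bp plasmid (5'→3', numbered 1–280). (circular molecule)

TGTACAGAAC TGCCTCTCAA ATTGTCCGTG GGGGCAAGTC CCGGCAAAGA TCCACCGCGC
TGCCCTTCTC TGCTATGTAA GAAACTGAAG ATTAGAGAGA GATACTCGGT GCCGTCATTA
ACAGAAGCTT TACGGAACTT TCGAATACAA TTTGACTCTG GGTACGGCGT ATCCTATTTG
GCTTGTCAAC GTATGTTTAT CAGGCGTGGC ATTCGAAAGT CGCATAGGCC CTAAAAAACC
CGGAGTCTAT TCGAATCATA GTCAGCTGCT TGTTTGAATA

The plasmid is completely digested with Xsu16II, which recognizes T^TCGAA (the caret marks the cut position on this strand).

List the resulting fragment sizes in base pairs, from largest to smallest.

170, 72, 38 bp

Xsu16II sites (TTCGAA) start at positions 140, 212, 250.
Xsu16II cuts after the first base of each site, so after positions 140, 212, 250.
Circular molecule, 3 cuts → 3 fragments:
  141–212 → 72 bp
  213–250 → 38 bp
  251–280 then 1–140 → 30 + 140 = 170 bp
Sorted largest to smallest: 170, 72, 38 bp.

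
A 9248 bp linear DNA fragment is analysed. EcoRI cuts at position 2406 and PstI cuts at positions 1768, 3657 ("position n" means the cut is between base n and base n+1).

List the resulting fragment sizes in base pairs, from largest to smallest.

5591, 1768, 1251, 638 bp

Combined cut positions (sorted): 1768, 2406, 3657.
Linear molecule, 3 cuts → 4 fragments:
  1768 − 0 = 1768 bp
  2406 − 1768 = 638 bp
  3657 − 2406 = 1251 bp
  9248 − 3657 = 5591 bp
Sorted largest to smallest: 5591, 1768, 1251, 638 bp.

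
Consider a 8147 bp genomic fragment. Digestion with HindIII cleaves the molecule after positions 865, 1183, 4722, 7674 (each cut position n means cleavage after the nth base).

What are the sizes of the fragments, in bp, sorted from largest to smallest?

3539, 2952, 865, 473, 318 bp

Linear molecule, 4 cuts → 5 fragments:
  865 − 0 = 865 bp
  1183 − 865 = 318 bp
  4722 − 1183 = 3539 bp
  7674 − 4722 = 2952 bp
  8147 − 7674 = 473 bp
Sorted largest to smallest: 3539, 2952, 865, 473, 318 bp.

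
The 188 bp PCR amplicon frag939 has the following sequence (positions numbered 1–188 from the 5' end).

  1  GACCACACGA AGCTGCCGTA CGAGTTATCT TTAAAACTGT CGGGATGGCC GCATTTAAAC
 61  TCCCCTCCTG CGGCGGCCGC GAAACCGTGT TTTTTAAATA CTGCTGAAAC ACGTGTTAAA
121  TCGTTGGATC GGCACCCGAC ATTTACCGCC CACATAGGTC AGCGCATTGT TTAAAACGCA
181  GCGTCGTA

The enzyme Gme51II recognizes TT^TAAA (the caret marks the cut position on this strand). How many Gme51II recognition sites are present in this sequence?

4

TTTAAA occurs starting at positions 30, 54, 93, 170.
Gme51II cuts at 4 sites.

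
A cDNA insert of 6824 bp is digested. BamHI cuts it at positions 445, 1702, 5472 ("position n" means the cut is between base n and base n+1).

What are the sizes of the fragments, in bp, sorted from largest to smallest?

3770, 1352, 1257, 445 bp

Linear molecule, 3 cuts → 4 fragments:
  445 − 0 = 445 bp
  1702 − 445 = 1257 bp
  5472 − 1702 = 3770 bp
  6824 − 5472 = 1352 bp
Sorted largest to smallest: 3770, 1352, 1257, 445 bp.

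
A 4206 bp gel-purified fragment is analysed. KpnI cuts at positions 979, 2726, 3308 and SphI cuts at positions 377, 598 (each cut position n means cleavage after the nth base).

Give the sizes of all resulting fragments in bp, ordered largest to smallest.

Combined cut positions (sorted): 377, 598, 979, 2726, 3308.
Linear molecule, 5 cuts → 6 fragments:
  377 − 0 = 377 bp
  598 − 377 = 221 bp
  979 − 598 = 381 bp
  2726 − 979 = 1747 bp
  3308 − 2726 = 582 bp
  4206 − 3308 = 898 bp
Sorted largest to smallest: 1747, 898, 582, 381, 377, 221 bp.

1747, 898, 582, 381, 377, 221 bp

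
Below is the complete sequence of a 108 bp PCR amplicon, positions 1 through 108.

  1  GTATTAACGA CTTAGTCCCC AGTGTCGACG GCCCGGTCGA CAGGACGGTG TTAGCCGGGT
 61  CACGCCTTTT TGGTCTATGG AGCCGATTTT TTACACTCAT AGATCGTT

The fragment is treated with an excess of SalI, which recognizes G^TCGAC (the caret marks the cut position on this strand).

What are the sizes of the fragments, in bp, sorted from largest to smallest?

72, 24, 12 bp

SalI sites (GTCGAC) start at positions 24, 36.
SalI cuts after the first base of each site, so after positions 24, 36.
Linear molecule, 2 cuts → 3 fragments:
  1–24 → 24 bp
  25–36 → 12 bp
  37–108 → 72 bp
Sorted largest to smallest: 72, 24, 12 bp.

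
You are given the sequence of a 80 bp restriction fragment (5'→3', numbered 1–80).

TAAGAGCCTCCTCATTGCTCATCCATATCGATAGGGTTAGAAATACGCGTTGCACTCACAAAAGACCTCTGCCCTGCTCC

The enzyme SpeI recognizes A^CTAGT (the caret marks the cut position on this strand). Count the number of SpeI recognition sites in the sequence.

No occurrence of ACTAGT is present in the sequence.
SpeI does not cut: 0 sites.

0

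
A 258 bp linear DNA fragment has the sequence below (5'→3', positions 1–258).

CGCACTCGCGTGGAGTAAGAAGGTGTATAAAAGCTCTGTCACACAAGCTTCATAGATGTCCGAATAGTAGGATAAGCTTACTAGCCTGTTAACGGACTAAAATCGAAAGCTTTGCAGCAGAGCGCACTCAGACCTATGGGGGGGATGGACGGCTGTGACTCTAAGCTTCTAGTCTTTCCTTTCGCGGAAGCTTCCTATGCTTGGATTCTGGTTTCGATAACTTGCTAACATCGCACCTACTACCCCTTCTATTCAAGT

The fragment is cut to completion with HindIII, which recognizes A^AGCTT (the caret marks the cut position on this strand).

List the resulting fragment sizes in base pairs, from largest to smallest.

HindIII sites (AAGCTT) start at positions 45, 74, 107, 163, 188.
HindIII cuts after the first base of each site, so after positions 45, 74, 107, 163, 188.
Linear molecule, 5 cuts → 6 fragments:
  1–45 → 45 bp
  46–74 → 29 bp
  75–107 → 33 bp
  108–163 → 56 bp
  164–188 → 25 bp
  189–258 → 70 bp
Sorted largest to smallest: 70, 56, 45, 33, 29, 25 bp.

70, 56, 45, 33, 29, 25 bp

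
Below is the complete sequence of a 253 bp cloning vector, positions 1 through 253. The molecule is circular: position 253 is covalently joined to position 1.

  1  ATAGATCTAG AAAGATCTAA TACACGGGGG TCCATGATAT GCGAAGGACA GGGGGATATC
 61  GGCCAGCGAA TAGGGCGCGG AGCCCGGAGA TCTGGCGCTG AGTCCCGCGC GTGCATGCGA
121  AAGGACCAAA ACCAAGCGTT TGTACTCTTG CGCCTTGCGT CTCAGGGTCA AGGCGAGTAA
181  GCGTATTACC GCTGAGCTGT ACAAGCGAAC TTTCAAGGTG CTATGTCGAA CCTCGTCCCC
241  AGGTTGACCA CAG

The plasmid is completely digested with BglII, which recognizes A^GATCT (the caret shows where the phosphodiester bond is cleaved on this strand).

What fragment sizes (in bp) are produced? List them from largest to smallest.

168, 75, 10 bp

BglII sites (AGATCT) start at positions 3, 13, 88.
BglII cuts after the first base of each site, so after positions 3, 13, 88.
Circular molecule, 3 cuts → 3 fragments:
  4–13 → 10 bp
  14–88 → 75 bp
  89–253 then 1–3 → 165 + 3 = 168 bp
Sorted largest to smallest: 168, 75, 10 bp.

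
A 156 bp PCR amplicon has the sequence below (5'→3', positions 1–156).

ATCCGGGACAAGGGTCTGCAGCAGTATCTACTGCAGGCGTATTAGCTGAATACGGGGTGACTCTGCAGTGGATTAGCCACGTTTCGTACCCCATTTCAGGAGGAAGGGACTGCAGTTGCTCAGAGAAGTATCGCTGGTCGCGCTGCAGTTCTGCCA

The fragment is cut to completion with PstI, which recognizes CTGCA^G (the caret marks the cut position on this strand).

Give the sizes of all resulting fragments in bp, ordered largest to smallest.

PstI sites (CTGCAG) start at positions 16, 31, 63, 110, 143.
PstI cuts after base 5 of each site (before the last base), so after positions 20, 35, 67, 114, 147.
Linear molecule, 5 cuts → 6 fragments:
  1–20 → 20 bp
  21–35 → 15 bp
  36–67 → 32 bp
  68–114 → 47 bp
  115–147 → 33 bp
  148–156 → 9 bp
Sorted largest to smallest: 47, 33, 32, 20, 15, 9 bp.

47, 33, 32, 20, 15, 9 bp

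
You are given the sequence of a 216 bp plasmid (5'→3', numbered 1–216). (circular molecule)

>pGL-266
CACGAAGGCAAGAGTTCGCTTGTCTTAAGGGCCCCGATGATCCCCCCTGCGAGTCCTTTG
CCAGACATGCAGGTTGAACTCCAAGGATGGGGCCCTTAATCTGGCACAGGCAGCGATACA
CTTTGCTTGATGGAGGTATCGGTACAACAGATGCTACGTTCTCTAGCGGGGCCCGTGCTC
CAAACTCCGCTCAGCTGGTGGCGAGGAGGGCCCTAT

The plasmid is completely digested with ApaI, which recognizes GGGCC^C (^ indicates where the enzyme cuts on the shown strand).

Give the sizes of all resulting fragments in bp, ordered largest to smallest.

ApaI sites (GGGCCC) start at positions 29, 90, 169, 208.
ApaI cuts after base 5 of each site (before the last base), so after positions 33, 94, 173, 212.
Circular molecule, 4 cuts → 4 fragments:
  34–94 → 61 bp
  95–173 → 79 bp
  174–212 → 39 bp
  213–216 then 1–33 → 4 + 33 = 37 bp
Sorted largest to smallest: 79, 61, 39, 37 bp.

79, 61, 39, 37 bp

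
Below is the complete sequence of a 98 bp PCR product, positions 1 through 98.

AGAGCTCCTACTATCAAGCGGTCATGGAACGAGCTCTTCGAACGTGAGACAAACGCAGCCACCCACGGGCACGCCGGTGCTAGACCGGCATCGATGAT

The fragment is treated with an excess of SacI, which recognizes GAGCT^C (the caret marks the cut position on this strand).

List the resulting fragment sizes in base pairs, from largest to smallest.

63, 29, 6 bp

SacI sites (GAGCTC) start at positions 2, 31.
SacI cuts after base 5 of each site (before the last base), so after positions 6, 35.
Linear molecule, 2 cuts → 3 fragments:
  1–6 → 6 bp
  7–35 → 29 bp
  36–98 → 63 bp
Sorted largest to smallest: 63, 29, 6 bp.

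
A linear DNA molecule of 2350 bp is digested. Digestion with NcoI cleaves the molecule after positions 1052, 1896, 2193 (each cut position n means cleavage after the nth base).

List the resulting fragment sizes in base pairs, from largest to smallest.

1052, 844, 297, 157 bp

Linear molecule, 3 cuts → 4 fragments:
  1052 − 0 = 1052 bp
  1896 − 1052 = 844 bp
  2193 − 1896 = 297 bp
  2350 − 2193 = 157 bp
Sorted largest to smallest: 1052, 844, 297, 157 bp.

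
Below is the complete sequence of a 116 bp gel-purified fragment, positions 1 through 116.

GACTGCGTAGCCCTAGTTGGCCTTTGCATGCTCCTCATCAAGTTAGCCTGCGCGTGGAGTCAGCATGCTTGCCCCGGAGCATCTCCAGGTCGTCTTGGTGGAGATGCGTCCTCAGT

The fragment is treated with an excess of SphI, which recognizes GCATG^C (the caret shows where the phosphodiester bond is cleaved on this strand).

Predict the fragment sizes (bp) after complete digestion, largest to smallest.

SphI sites (GCATGC) start at positions 26, 63.
SphI cuts after base 5 of each site (before the last base), so after positions 30, 67.
Linear molecule, 2 cuts → 3 fragments:
  1–30 → 30 bp
  31–67 → 37 bp
  68–116 → 49 bp
Sorted largest to smallest: 49, 37, 30 bp.

49, 37, 30 bp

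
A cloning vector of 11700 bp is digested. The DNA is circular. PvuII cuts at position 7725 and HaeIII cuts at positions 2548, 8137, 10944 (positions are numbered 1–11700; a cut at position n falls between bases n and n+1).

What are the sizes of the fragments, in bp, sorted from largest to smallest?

Combined cut positions (sorted): 2548, 7725, 8137, 10944.
Circular molecule, 4 cuts → 4 fragments:
  7725 − 2548 = 5177 bp
  8137 − 7725 = 412 bp
  10944 − 8137 = 2807 bp
  wrap: 11700 − 10944 + 2548 = 3304 bp
Sorted largest to smallest: 5177, 3304, 2807, 412 bp.

5177, 3304, 2807, 412 bp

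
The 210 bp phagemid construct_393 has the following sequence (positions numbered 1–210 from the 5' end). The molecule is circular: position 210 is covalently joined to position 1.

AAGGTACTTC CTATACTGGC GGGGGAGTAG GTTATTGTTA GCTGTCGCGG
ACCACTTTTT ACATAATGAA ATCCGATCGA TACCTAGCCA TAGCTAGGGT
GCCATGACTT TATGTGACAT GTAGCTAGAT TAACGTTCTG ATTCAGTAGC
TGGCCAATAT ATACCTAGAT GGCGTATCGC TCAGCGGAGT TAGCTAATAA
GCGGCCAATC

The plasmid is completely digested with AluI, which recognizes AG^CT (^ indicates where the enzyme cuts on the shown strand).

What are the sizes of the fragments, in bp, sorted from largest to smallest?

AluI sites (AGCT) start at positions 40, 92, 123, 148, 192.
AluI cuts after base 2 of each site, so after positions 41, 93, 124, 149, 193.
Circular molecule, 5 cuts → 5 fragments:
  42–93 → 52 bp
  94–124 → 31 bp
  125–149 → 25 bp
  150–193 → 44 bp
  194–210 then 1–41 → 17 + 41 = 58 bp
Sorted largest to smallest: 58, 52, 44, 31, 25 bp.

58, 52, 44, 31, 25 bp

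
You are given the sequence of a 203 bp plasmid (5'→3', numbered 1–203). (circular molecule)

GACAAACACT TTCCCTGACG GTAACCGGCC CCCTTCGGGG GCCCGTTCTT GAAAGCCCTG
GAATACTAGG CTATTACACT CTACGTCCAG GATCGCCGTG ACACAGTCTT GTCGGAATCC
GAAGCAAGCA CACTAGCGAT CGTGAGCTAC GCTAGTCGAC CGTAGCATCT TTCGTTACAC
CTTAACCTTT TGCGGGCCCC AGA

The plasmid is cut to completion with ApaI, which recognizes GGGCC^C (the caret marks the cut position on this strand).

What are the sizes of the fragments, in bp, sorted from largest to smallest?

155, 48 bp

ApaI sites (GGGCCC) start at positions 39, 194.
ApaI cuts after base 5 of each site (before the last base), so after positions 43, 198.
Circular molecule, 2 cuts → 2 fragments:
  44–198 → 155 bp
  199–203 then 1–43 → 5 + 43 = 48 bp
Sorted largest to smallest: 155, 48 bp.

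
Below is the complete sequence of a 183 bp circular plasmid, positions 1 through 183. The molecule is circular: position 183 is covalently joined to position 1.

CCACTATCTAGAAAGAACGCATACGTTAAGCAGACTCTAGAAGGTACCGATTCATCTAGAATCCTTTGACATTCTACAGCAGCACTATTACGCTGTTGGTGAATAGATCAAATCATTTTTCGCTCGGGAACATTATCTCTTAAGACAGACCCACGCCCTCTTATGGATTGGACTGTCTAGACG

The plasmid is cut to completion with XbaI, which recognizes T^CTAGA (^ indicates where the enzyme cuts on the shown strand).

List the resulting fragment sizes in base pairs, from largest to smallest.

XbaI sites (TCTAGA) start at positions 7, 36, 55, 176.
XbaI cuts after the first base of each site, so after positions 7, 36, 55, 176.
Circular molecule, 4 cuts → 4 fragments:
  8–36 → 29 bp
  37–55 → 19 bp
  56–176 → 121 bp
  177–183 then 1–7 → 7 + 7 = 14 bp
Sorted largest to smallest: 121, 29, 19, 14 bp.

121, 29, 19, 14 bp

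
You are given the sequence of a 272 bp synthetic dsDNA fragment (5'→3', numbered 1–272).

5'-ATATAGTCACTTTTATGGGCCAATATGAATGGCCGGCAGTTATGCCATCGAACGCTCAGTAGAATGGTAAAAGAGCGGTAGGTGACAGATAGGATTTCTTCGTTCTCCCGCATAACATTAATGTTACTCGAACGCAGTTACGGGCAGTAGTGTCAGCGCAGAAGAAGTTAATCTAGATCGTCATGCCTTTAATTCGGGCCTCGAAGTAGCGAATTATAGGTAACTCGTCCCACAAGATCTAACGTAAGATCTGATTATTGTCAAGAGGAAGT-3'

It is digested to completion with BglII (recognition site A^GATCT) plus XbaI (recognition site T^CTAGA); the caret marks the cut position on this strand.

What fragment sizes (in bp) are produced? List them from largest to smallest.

BglII sites (AGATCT) start at positions 235, 247.
BglII cuts after the first base of each site, so after positions 235, 247.
The XbaI site (TCTAGA) starts at position 172.
XbaI cuts after the first base of each site, so after position 172.
Combined cut positions: 172, 235, 247.
Linear molecule, 3 cuts → 4 fragments:
  1–172 → 172 bp
  173–235 → 63 bp
  236–247 → 12 bp
  248–272 → 25 bp
Sorted largest to smallest: 172, 63, 25, 12 bp.

172, 63, 25, 12 bp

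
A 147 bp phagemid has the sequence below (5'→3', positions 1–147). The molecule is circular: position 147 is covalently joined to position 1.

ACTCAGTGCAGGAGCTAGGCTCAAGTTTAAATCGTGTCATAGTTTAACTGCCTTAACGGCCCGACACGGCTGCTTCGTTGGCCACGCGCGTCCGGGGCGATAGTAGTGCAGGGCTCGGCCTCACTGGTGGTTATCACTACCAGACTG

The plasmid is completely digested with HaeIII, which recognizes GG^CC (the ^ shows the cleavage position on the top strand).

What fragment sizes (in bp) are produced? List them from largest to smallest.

HaeIII sites (GGCC) start at positions 58, 80, 117.
HaeIII cuts after base 2 of each site, so after positions 59, 81, 118.
Circular molecule, 3 cuts → 3 fragments:
  60–81 → 22 bp
  82–118 → 37 bp
  119–147 then 1–59 → 29 + 59 = 88 bp
Sorted largest to smallest: 88, 37, 22 bp.

88, 37, 22 bp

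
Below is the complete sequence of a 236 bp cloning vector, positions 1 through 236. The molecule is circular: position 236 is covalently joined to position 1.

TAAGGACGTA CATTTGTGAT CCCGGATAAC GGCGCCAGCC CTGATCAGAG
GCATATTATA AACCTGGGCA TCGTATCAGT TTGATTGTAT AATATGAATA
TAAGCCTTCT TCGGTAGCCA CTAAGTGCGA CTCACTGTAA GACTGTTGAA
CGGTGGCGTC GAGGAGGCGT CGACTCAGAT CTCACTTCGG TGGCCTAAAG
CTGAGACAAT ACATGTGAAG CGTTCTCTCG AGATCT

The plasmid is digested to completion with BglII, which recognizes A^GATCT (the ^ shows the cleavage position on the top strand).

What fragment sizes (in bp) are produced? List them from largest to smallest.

BglII sites (AGATCT) start at positions 177, 231.
BglII cuts after the first base of each site, so after positions 177, 231.
Circular molecule, 2 cuts → 2 fragments:
  178–231 → 54 bp
  232–236 then 1–177 → 5 + 177 = 182 bp
Sorted largest to smallest: 182, 54 bp.

182, 54 bp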